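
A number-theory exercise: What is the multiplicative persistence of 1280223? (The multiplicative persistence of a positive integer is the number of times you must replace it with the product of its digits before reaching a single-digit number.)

1280223 → 0 (1 step)

1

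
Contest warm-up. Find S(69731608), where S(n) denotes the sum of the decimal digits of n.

6+9+7+3+1+6+0+8 = 40

40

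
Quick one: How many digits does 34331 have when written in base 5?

34331 in base 5 is 2044311, which has 7 digits.

7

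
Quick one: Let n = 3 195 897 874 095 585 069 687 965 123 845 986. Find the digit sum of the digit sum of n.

15

First digit sum: 195.
1+9+5 = 15.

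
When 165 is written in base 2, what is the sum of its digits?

4

165 in base 2 is 10100101.
Digit sum: 1+0+1+0+0+1+0+1 = 4.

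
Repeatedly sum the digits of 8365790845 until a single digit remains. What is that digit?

1

8+3+6+5+7+9+0+8+4+5 = 55
5+5 = 10
1+0 = 1
(Equivalently, 8365790845 mod 9 = 1.)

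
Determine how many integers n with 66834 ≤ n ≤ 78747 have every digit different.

3654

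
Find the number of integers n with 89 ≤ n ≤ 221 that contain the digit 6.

22

The integers in [89, 221] that contain the digit 6: 96, 106, 116, 126, 136, 146, …, 206, 216.
22 qualify.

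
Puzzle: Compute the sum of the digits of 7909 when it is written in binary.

7909 in base 2 is 1111011100101.
Digit sum: 1+1+1+1+0+1+1+1+0+0+1+0+1 = 9.

9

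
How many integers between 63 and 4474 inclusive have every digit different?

2417

The integers in [63, 4474] that have every digit different: 63, 64, 65, 67, 68, 69, …, 4397, 4398.
2417 qualify.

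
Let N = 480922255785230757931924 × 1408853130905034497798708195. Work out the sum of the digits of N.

245

480922255785230757931924 × 1408853130905034497798708195 = 677548825784934193329471660209517563908516950917180
Sum of its 51 digits: 245.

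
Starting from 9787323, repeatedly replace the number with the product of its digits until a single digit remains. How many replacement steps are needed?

9787323 → 63504 → 0 (2 steps)

2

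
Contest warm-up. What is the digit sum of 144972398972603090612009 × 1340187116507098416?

144972398972603090612009 × 1340187116507098416 = 194290141352209572902722071322098234477744
Sum of its 42 digits: 162.

162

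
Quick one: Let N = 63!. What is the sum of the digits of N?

333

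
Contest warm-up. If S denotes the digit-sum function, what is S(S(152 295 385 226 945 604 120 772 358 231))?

First digit sum: 119.
1+1+9 = 11.

11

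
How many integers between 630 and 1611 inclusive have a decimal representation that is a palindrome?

The integers in [630, 1611] that have a decimal representation that is a palindrome: 636, 646, 656, 666, 676, 686, …, 1441, 1551.
43 qualify.

43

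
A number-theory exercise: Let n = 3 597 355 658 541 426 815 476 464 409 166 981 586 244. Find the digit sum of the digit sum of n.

16

First digit sum: 196.
1+9+6 = 16.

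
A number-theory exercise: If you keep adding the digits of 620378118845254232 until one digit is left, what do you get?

6+2+0+3+7+8+1+1+8+8+4+5+2+5+4+2+3+2 = 71
7+1 = 8

8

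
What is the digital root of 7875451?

1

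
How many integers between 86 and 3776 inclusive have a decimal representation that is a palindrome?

120

The integers in [86, 3776] that have a decimal representation that is a palindrome: 88, 99, 101, 111, 121, 131, …, 3663, 3773.
120 qualify.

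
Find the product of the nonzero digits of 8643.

8×6×4×3 = 576

576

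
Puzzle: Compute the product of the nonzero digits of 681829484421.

6×8×1×8×2×9×4×8×4×4×2×1 = 7077888

7077888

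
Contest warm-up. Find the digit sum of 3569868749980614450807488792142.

3+5+6+9+8+6+8+7+4+9+9+8+0+6+1+4+4+5+0+8+0+7+4+8+8+7+9+2+1+4+2 = 162

162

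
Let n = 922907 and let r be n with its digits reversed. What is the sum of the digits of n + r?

Reversal of 922907 is 709229; 922907 + 709229 = 1632136.
Digit sum of 1632136: 1+6+3+2+1+3+6 = 22.

22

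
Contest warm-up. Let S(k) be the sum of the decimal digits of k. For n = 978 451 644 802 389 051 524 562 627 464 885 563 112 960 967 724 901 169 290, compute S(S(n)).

First digit sum: 263.
2+6+3 = 11.

11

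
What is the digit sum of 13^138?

676

13^138 = 5298862111705984468986826004208960681542272238274522316228155317510506921316368923561909729710342452590041368532447502426123793365390569569956006999824329
Sum of its 154 digits: 676.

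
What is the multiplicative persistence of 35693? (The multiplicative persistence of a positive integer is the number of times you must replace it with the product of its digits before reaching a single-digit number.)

2

35693 → 2430 → 0 (2 steps)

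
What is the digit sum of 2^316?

2^316 = 133499189745056880149688856635597007162669032647290798121690100488888732861290034376435130433536
Sum of its 96 digits: 439.

439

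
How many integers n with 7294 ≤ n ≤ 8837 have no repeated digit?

The integers in [7294, 8837] that have no repeated digit: 7294, 7295, 7296, 7298, 7301, 7302, …, 8795, 8796.
788 qualify.

788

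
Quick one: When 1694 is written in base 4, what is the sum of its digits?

11

1694 in base 4 is 122132.
Digit sum: 1+2+2+1+3+2 = 11.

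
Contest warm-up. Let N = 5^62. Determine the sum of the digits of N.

5^62 = 21684043449710088680149056017398834228515625
Sum of its 44 digits: 187.

187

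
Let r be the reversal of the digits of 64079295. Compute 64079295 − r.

4782249

Reverse of 64079295 is 59297046.
64079295 − 59297046 = 4782249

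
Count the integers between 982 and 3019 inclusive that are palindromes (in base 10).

23

The integers in [982, 3019] that are palindromes (in base 10): 989, 999, 1001, 1111, 1221, 1331, …, 2992, 3003.
23 qualify.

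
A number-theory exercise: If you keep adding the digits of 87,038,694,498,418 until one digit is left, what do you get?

8+7+0+3+8+6+9+4+4+9+8+4+1+8 = 79
7+9 = 16
1+6 = 7

7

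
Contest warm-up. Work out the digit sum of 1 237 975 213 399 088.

1+2+3+7+9+7+5+2+1+3+3+9+9+0+8+8 = 77

77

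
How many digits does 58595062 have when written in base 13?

7

58595062 in base 13 is C1A7646, which has 7 digits.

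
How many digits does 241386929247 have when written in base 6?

241386929247 in base 6 is 302520331343503, which has 15 digits.

15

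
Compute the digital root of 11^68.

The digital root of n equals n mod 9 (or 9 when 9 | n), so we need 11^68 mod 9.
11^68 ≡ 4 (mod 9), so the digital root is 4.

4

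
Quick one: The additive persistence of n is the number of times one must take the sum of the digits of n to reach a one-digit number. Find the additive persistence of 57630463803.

57630463803 → 45 → 9 (2 steps)

2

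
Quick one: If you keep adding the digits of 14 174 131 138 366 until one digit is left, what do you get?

4

1+4+1+7+4+1+3+1+1+3+8+3+6+6 = 49
4+9 = 13
1+3 = 4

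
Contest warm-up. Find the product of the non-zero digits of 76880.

2688

7×6×8×8 = 2688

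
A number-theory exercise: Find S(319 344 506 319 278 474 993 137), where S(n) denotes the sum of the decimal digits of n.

112

3+1+9+3+4+4+5+0+6+3+1+9+2+7+8+4+7+4+9+9+3+1+3+7 = 112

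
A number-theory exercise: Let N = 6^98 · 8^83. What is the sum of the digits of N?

6^98 · 8^83 = 16416911534878644095802913317212152296718342441417275821424791952561421370627820581802587353930190242229834367002642725121868181341198358475748610670592
Sum of its 152 digits: 630.

630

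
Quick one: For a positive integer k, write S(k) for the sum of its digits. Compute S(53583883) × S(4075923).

1290

S(53583883) = 5+3+5+8+3+8+8+3 = 43.
S(4075923) = 4+0+7+5+9+2+3 = 30.
43 · 30 = 1290.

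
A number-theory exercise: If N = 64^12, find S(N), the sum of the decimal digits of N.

109

64^12 = 4722366482869645213696
Sum of its 22 digits: 109.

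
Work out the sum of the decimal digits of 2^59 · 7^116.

2^59 · 7^116 = 61964419552711522700679125884602301653814688688921143747217097423608604919343662504791014509937258333493472723468288
Sum of its 116 digits: 515.

515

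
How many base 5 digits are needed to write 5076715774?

5076715774 in base 5 is 40344114401044, which has 14 digits.

14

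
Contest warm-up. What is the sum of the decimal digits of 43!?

43! = 60415263063373835637355132068513997507264512000000000
Sum of its 53 digits: 180.

180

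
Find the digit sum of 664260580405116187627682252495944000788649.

187

6+6+4+2+6+0+5+8+0+4+0+5+1+1+6+1+8+7+6+2+7+6+8+2+2+5+2+4+9+5+9+4+4+0+0+0+7+8+8+6+4+9 = 187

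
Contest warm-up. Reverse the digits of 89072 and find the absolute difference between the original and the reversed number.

61974

Reverse of 89072 is 27098.
|89072 − 27098| = 61974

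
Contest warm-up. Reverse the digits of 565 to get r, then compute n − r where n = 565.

0

Reverse of 565 is 565.
565 − 565 = 0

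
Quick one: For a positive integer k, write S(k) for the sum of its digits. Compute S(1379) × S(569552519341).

1100

S(1379) = 1+3+7+9 = 20.
S(569552519341) = 5+6+9+5+5+2+5+1+9+3+4+1 = 55.
20 · 55 = 1100.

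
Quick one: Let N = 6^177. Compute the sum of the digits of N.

603

6^177 = 540469658311477215870617512922851303857732091277002230202683687031652115417976734189532935433464668393263364575944585648774378475053121536
Sum of its 138 digits: 603.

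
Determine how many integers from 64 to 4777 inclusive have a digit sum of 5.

The integers in [64, 4777] that have a digit sum of 5: 104, 113, 122, 131, 140, 203, …, 4010, 4100.
49 qualify.

49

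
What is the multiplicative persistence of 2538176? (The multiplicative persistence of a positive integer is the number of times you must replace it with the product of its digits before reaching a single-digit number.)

2538176 → 10080 → 0 (2 steps)

2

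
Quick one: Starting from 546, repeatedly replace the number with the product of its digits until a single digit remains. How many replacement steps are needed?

2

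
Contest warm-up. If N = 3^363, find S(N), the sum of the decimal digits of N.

792

3^363 = 156680685593128735116469414263507931151942452455237187075345306836120946508566184857046513600898434447508872899346887025523794884632195838165633230326945156037679213625378427
Sum of its 174 digits: 792.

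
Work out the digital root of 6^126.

The digital root of n equals n mod 9 (or 9 when 9 | n), so we need 6^126 mod 9.
6^126 ≡ 0 (mod 9), so the digital root is 9.

9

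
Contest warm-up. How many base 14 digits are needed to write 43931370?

43931370 in base 14 is 5B97D90, which has 7 digits.

7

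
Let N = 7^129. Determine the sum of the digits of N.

478

7^129 = 10414709530383281871372188772188914992326497020083592649289488135604711207963106997583302933500433141279257607
Sum of its 110 digits: 478.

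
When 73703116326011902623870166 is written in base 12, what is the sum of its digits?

124

73703116326011902623870166 in base 12 is B16091565672A1818561069A.
Digit sum: 11+1+6+0+9+1+5+6+5+6+7+2+10+1+8+1+8+5+6+1+0+6+9+10 = 124.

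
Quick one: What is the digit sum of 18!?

54

18! = 6402373705728000
Sum of its 16 digits: 54.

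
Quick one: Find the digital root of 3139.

7

3+1+3+9 = 16
1+6 = 7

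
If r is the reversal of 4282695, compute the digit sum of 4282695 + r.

Reversal of 4282695 is 5962824; 4282695 + 5962824 = 10245519.
Digit sum of 10245519: 1+0+2+4+5+5+1+9 = 27.

27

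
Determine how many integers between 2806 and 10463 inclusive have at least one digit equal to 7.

The integers in [2806, 10463] that have at least one digit equal to 7: 2807, 2817, 2827, 2837, 2847, 2857, …, 10447, 10457.
2746 qualify.

2746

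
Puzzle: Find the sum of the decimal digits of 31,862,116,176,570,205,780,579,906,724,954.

143

3+1+8+6+2+1+1+6+1+7+6+5+7+0+2+0+5+7+8+0+5+7+9+9+0+6+7+2+4+9+5+4 = 143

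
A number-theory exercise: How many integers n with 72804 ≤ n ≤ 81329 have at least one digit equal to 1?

2535

The integers in [72804, 81329] that have at least one digit equal to 1: 72810, 72811, 72812, 72813, 72814, 72815, …, 81328, 81329.
2535 qualify.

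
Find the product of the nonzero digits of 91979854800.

9×1×9×7×9×8×5×4×8 = 6531840

6531840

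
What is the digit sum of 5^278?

5^278 = 205902303578721156725558086938867558744335183249384913087456309084143443183003117036140143954093175567640001629499188985752942536993788401929211706568195218436390092620058567263185977935791015625
Sum of its 195 digits: 871.

871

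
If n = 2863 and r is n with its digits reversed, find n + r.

Reverse of 2863 is 3682.
2863 + 3682 = 6545

6545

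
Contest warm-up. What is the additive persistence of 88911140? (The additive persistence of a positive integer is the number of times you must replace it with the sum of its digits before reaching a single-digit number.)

88911140 → 32 → 5 (2 steps)

2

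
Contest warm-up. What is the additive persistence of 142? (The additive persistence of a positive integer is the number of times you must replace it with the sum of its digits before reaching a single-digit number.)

142 → 7 (1 step)

1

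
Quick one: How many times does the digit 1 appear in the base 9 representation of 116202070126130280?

1

116202070126130280 in base 9 is 686342342134534536.
The digit 1 appears 1 time.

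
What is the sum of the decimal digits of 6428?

6+4+2+8 = 20

20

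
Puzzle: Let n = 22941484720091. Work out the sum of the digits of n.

53

2+2+9+4+1+4+8+4+7+2+0+0+9+1 = 53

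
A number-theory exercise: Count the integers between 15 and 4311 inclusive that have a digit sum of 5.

53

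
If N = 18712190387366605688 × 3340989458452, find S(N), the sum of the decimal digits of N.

18712190387366605688 × 3340989458452 = 62517230828738676039940542874976
Sum of its 32 digits: 158.

158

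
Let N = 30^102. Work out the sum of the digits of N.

252

30^102 = 4638397686588101979328150167890591454318967698009000000000000000000000000000000000000000000000000000000000000000000000000000000000000000000000000000000
Sum of its 151 digits: 252.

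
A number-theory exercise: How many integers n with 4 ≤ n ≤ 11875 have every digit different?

5607

The integers in [4, 11875] that have every digit different: 4, 5, 6, 7, 8, 9, …, 10986, 10987.
5607 qualify.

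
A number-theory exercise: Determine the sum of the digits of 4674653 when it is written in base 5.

21

4674653 in base 5 is 2144042103.
Digit sum: 2+1+4+4+0+4+2+1+0+3 = 21.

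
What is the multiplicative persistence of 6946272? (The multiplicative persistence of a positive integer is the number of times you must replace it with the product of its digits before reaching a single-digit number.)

6946272 → 36288 → 2304 → 0 (3 steps)

3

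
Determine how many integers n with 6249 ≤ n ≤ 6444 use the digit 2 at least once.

84

The integers in [6249, 6444] that use the digit 2 at least once: 6249, 6250, 6251, 6252, 6253, 6254, …, 6432, 6442.
84 qualify.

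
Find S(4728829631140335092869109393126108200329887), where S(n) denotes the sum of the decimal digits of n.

4+7+2+8+8+2+9+6+3+1+1+4+0+3+3+5+0+9+2+8+6+9+1+0+9+3+9+3+1+2+6+1+0+8+2+0+0+3+2+9+8+8+7 = 182

182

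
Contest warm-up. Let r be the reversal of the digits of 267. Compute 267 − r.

-495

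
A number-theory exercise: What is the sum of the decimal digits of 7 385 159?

38

7+3+8+5+1+5+9 = 38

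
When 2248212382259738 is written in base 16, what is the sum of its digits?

2248212382259738 in base 16 is 7FCBCBC6C9A1A.
Digit sum: 7+15+12+11+12+11+12+6+12+9+10+1+10 = 128.

128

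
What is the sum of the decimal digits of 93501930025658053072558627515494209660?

9+3+5+0+1+9+3+0+0+2+5+6+5+8+0+5+3+0+7+2+5+5+8+6+2+7+5+1+5+4+9+4+2+0+9+6+6+0 = 157

157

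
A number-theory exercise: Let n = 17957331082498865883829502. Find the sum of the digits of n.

1+7+9+5+7+3+3+1+0+8+2+4+9+8+8+6+5+8+8+3+8+2+9+5+0+2 = 131

131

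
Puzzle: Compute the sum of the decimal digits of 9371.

9+3+7+1 = 20

20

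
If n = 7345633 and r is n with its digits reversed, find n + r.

Reverse of 7345633 is 3365437.
7345633 + 3365437 = 10711070

10711070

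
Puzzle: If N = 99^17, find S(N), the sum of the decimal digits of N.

99^17 = 8429431933839268832485642678641699
Sum of its 34 digits: 180.

180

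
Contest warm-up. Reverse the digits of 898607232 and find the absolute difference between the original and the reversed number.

665900334

Reverse of 898607232 is 232706898.
|898607232 − 232706898| = 665900334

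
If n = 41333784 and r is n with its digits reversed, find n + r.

90067098

Reverse of 41333784 is 48733314.
41333784 + 48733314 = 90067098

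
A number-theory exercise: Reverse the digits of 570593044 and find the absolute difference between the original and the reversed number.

Reverse of 570593044 is 440395075.
|570593044 − 440395075| = 130197969

130197969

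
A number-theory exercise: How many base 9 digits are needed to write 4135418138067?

4135418138067 in base 9 is 15570211725636, which has 14 digits.

14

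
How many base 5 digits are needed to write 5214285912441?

5214285912441 in base 5 is 1140412324143144231, which has 19 digits.

19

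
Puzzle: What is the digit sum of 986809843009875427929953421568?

160

9+8+6+8+0+9+8+4+3+0+0+9+8+7+5+4+2+7+9+2+9+9+5+3+4+2+1+5+6+8 = 160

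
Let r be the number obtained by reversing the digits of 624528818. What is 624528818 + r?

Reverse of 624528818 is 818825426.
624528818 + 818825426 = 1443354244

1443354244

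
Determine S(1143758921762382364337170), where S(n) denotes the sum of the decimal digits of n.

1+1+4+3+7+5+8+9+2+1+7+6+2+3+8+2+3+6+4+3+3+7+1+7+0 = 103

103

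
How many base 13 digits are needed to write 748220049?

748220049 in base 13 is BC023575, which has 8 digits.

8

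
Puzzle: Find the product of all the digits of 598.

360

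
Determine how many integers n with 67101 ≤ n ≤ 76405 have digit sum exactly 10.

20

The integers in [67101, 76405] that have digit sum exactly 10: 70003, 70012, 70021, 70030, 70102, 70111, …, 72100, 73000.
20 qualify.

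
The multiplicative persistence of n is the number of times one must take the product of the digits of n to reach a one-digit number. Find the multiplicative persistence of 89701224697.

1

89701224697 → 0 (1 step)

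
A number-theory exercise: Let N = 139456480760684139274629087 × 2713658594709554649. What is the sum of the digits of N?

180

139456480760684139274629087 × 2713658594709554649 = 378437277604178166119012635542800234431475463
Sum of its 45 digits: 180.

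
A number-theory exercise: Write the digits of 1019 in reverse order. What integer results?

9101

Reversing 1019 gives 9101.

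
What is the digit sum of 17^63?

359

17^63 = 329823842388297603127136803999476682470817199986161913402815245153916577027313
Sum of its 78 digits: 359.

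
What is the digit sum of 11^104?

490

11^104 = 2017619452673378577656765745365643720412860730997631870476975778411011384530553366980802376202290285695900641
Sum of its 109 digits: 490.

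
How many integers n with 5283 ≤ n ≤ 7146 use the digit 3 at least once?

520

The integers in [5283, 7146] that use the digit 3 at least once: 5283, 5293, 5300, 5301, 5302, 5303, …, 7139, 7143.
520 qualify.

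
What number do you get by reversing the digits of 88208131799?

99713180288

Reversing 88208131799 gives 99713180288.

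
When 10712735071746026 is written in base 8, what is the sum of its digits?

60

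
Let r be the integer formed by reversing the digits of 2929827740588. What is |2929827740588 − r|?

5920649548704

Reverse of 2929827740588 is 8850477289292.
|2929827740588 − 8850477289292| = 5920649548704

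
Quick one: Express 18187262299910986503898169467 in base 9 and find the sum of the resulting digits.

115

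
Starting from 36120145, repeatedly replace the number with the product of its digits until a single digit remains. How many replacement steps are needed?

1

36120145 → 0 (1 step)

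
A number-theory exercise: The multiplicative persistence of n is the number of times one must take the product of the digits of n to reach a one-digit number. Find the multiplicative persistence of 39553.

2

39553 → 2025 → 0 (2 steps)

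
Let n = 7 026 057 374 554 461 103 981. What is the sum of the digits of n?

88

7+0+2+6+0+5+7+3+7+4+5+5+4+4+6+1+1+0+3+9+8+1 = 88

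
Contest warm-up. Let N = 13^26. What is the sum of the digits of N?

13^26 = 91733330193268616658399616009
Sum of its 29 digits: 133.

133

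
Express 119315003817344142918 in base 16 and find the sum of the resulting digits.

119315003817344142918 in base 16 is 677D40BD05B2C8E46.
Digit sum: 6+7+7+13+4+0+11+13+0+5+11+2+12+8+14+4+6 = 123.

123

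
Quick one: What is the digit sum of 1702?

10

1+7+0+2 = 10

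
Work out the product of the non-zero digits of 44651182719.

4×4×6×5×1×1×8×2×7×1×9 = 483840

483840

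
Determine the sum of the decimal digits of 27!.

27! = 10888869450418352160768000000
Sum of its 29 digits: 108.

108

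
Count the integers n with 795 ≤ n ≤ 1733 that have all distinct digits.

The integers in [795, 1733] that have all distinct digits: 795, 796, 798, 801, 802, 803, …, 1730, 1732.
499 qualify.

499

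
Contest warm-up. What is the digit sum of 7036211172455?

7+0+3+6+2+1+1+1+7+2+4+5+5 = 44

44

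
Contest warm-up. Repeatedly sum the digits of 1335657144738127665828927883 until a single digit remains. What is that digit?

1+3+3+5+6+5+7+1+4+4+7+3+8+1+2+7+6+6+5+8+2+8+9+2+7+8+8+3 = 139
1+3+9 = 13
1+3 = 4

4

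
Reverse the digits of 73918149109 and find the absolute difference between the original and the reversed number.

Reverse of 73918149109 is 90194181937.
|73918149109 − 90194181937| = 16276032828

16276032828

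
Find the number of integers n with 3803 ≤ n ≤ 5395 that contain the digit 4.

1114

The integers in [3803, 5395] that contain the digit 4: 3804, 3814, 3824, 3834, 3840, 3841, …, 5384, 5394.
1114 qualify.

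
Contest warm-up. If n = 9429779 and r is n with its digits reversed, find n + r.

19209028

Reverse of 9429779 is 9779249.
9429779 + 9779249 = 19209028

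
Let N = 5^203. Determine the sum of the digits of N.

5^203 = 7778769097326427133930080067225155300737815210901458916376395768487123542544229301479931028907142021196208236943903102655895054340362548828125
Sum of its 142 digits: 596.

596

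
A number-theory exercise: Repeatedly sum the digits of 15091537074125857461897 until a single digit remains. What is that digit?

1+5+0+9+1+5+3+7+0+7+4+1+2+5+8+5+7+4+6+1+8+9+7 = 105
1+0+5 = 6

6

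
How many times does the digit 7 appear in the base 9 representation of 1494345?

2

1494345 in base 9 is 2726763.
The digit 7 appears 2 times.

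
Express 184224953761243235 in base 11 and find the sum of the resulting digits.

65

184224953761243235 in base 11 is 40113825153647915.
Digit sum: 4+0+1+1+3+8+2+5+1+5+3+6+4+7+9+1+5 = 65.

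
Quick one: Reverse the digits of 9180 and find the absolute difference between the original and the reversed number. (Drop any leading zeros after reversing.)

8361

Reverse of 9180 is 819.
|9180 − 819| = 8361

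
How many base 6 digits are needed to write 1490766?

1490766 in base 6 is 51541410, which has 8 digits.

8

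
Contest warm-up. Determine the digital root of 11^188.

4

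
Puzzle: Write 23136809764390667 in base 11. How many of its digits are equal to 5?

23136809764390667 in base 11 is 55A2111A10680944.
The digit 5 appears 2 times.

2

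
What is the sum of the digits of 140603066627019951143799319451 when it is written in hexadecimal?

140603066627019951143799319451 in base 16 is 1C650217AC1C7FD8521316B9B.
Digit sum: 1+12+6+5+0+2+1+7+10+12+1+12+7+15+13+8+5+2+1+3+1+6+11+9+11 = 161.

161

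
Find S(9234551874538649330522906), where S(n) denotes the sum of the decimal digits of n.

9+2+3+4+5+5+1+8+7+4+5+3+8+6+4+9+3+3+0+5+2+2+9+0+6 = 113

113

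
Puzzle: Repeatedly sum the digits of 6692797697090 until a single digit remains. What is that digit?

6+6+9+2+7+9+7+6+9+7+0+9+0 = 77
7+7 = 14
1+4 = 5

5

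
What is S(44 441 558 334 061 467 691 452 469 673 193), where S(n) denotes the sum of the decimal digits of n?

144

4+4+4+4+1+5+5+8+3+3+4+0+6+1+4+6+7+6+9+1+4+5+2+4+6+9+6+7+3+1+9+3 = 144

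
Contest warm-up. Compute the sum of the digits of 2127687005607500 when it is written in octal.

2127687005607500 in base 8 is 74361727412313114.
Digit sum: 7+4+3+6+1+7+2+7+4+1+2+3+1+3+1+1+4 = 57.

57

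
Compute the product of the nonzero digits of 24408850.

10240

2×4×4×8×8×5 = 10240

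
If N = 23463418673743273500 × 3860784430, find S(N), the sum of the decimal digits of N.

23463418673743273500 × 3860784430 = 90587201490159280146031605000
Sum of its 29 digits: 96.

96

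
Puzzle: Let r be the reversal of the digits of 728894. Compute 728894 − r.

Reverse of 728894 is 498827.
728894 − 498827 = 230067

230067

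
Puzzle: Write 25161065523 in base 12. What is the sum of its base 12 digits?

25161065523 in base 12 is 4A62481983.
Digit sum: 4+10+6+2+4+8+1+9+8+3 = 55.

55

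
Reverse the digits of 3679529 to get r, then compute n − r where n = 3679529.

Reverse of 3679529 is 9259763.
3679529 − 9259763 = -5580234

-5580234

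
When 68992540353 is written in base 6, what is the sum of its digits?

28

68992540353 in base 6 is 51410021325013.
Digit sum: 5+1+4+1+0+0+2+1+3+2+5+0+1+3 = 28.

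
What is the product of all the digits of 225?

20

2×2×5 = 20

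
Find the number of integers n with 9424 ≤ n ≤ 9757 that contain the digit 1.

The integers in [9424, 9757] that contain the digit 1: 9431, 9441, 9451, 9461, 9471, 9481, …, 9741, 9751.
60 qualify.

60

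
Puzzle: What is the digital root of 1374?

6

1+3+7+4 = 15
1+5 = 6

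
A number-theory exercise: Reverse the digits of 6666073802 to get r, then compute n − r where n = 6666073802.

Reverse of 6666073802 is 2083706666.
6666073802 − 2083706666 = 4582367136

4582367136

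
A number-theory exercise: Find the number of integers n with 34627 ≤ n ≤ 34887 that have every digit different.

The integers in [34627, 34887] that have every digit different: 34627, 34628, 34629, 34650, 34651, 34652, …, 34876, 34879.
105 qualify.

105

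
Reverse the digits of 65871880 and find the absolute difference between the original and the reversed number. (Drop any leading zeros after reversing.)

57054024

Reverse of 65871880 is 8817856.
|65871880 − 8817856| = 57054024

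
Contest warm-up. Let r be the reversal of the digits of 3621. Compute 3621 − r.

Reverse of 3621 is 1263.
3621 − 1263 = 2358

2358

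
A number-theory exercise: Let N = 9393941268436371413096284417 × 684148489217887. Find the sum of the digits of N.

9393941268436371413096284417 × 684148489217887 = 6426850726602304576068413453490106035766879
Sum of its 43 digits: 184.

184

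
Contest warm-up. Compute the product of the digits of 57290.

0

5×7×2×9×0 = 0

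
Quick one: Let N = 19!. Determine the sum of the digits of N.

19! = 121645100408832000
Sum of its 18 digits: 45.

45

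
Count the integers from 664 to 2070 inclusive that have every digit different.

779

The integers in [664, 2070] that have every digit different: 670, 671, 672, 673, 674, 675, …, 2068, 2069.
779 qualify.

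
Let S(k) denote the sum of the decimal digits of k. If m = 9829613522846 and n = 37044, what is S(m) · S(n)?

S(9829613522846) = 9+8+2+9+6+1+3+5+2+2+8+4+6 = 65.
S(37044) = 3+7+0+4+4 = 18.
65 · 18 = 1170.

1170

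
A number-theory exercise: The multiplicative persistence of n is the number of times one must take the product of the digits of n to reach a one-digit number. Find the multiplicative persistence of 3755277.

2

3755277 → 51450 → 0 (2 steps)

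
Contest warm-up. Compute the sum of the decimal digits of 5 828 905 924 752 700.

73

5+8+2+8+9+0+5+9+2+4+7+5+2+7+0+0 = 73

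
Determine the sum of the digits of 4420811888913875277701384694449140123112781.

4+4+2+0+8+1+1+8+8+8+9+1+3+8+7+5+2+7+7+7+0+1+3+8+4+6+9+4+4+4+9+1+4+0+1+2+3+1+1+2+7+8+1 = 183

183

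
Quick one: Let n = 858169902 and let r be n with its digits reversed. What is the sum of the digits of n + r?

Reversal of 858169902 is 209961858; 858169902 + 209961858 = 1068131760.
Digit sum of 1068131760: 1+0+6+8+1+3+1+7+6+0 = 33.

33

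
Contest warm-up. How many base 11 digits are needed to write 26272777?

8

26272777 in base 11 is 13915143, which has 8 digits.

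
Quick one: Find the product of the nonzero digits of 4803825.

7680

4×8×3×8×2×5 = 7680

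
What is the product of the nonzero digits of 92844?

2304

9×2×8×4×4 = 2304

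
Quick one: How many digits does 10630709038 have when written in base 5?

15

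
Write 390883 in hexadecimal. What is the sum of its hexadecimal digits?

390883 in base 16 is 5F6E3.
Digit sum: 5+15+6+14+3 = 43.

43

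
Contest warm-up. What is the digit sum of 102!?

630

102! = 961446671503512660926865558697259548455355905059659464369444714048531715130254590603314961882364451384985595980362059157503710042865532928000000000000000000000000
Sum of its 162 digits: 630.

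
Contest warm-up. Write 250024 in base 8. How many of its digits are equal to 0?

250024 in base 8 is 750250.
The digit 0 appears 2 times.

2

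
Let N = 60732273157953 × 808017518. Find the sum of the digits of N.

93

60732273157953 × 808017518 = 49072740619587205020654
Sum of its 23 digits: 93.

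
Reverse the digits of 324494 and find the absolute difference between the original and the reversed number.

Reverse of 324494 is 494423.
|324494 − 494423| = 169929

169929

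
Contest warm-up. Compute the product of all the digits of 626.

6×2×6 = 72

72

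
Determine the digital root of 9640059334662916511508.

9+6+4+0+0+5+9+3+3+4+6+6+2+9+1+6+5+1+1+5+0+8 = 93
9+3 = 12
1+2 = 3

3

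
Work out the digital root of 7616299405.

4

7+6+1+6+2+9+9+4+0+5 = 49
4+9 = 13
1+3 = 4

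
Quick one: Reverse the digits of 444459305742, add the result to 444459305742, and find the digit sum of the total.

Reversal of 444459305742 is 247503954444; 444459305742 + 247503954444 = 691963260186.
Digit sum of 691963260186: 6+9+1+9+6+3+2+6+0+1+8+6 = 57.

57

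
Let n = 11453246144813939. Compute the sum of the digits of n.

68

1+1+4+5+3+2+4+6+1+4+4+8+1+3+9+3+9 = 68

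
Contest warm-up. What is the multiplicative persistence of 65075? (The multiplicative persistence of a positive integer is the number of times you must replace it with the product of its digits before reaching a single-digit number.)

1

65075 → 0 (1 step)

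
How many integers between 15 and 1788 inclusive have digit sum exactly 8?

80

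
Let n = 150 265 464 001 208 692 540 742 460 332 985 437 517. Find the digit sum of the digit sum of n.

6

First digit sum: 150.
1+5+0 = 6.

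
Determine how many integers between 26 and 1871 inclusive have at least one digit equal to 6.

518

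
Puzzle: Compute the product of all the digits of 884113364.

8×8×4×1×1×3×3×6×4 = 55296

55296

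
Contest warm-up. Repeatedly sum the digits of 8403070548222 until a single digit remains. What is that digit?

9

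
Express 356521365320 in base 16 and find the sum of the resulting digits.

50

356521365320 in base 16 is 5302544F48.
Digit sum: 5+3+0+2+5+4+4+15+4+8 = 50.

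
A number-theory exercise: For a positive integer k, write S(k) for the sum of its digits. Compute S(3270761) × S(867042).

702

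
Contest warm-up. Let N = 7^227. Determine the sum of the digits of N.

7^227 = 687472108787547346651410678101574936948350526803328824189757306010970532103782266988073559911093461417589708196261842505327657144442343817158237720085847150340110477295543842671071673633299543
Sum of its 192 digits: 841.

841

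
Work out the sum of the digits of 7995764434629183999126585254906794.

7+9+9+5+7+6+4+4+3+4+6+2+9+1+8+3+9+9+9+1+2+6+5+8+5+2+5+4+9+0+6+7+9+4 = 187

187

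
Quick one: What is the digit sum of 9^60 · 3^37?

9^60 · 3^37 = 809164816771822689786320611221860560835816670552324143733808294394923420563
Sum of its 75 digits: 324.

324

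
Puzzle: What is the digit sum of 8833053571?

8+8+3+3+0+5+3+5+7+1 = 43

43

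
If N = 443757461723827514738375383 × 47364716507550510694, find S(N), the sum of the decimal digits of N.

202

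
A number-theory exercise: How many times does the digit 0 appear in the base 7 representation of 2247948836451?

2247948836451 in base 7 is 321260160561123.
The digit 0 appears 2 times.

2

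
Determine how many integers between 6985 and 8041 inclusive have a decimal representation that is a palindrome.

12

The integers in [6985, 8041] that have a decimal representation that is a palindrome: 6996, 7007, 7117, 7227, 7337, 7447, …, 7997, 8008.
12 qualify.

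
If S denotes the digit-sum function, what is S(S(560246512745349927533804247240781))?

13

First digit sum: 139.
1+3+9 = 13.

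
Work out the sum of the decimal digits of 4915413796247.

4+9+1+5+4+1+3+7+9+6+2+4+7 = 62

62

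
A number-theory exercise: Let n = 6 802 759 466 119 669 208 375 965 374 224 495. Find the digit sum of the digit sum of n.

8

First digit sum: 170.
1+7+0 = 8.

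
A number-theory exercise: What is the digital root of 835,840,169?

8

8+3+5+8+4+0+1+6+9 = 44
4+4 = 8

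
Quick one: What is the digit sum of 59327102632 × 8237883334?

97

59327102632 × 8237883334 = 488729750026660335088
Sum of its 21 digits: 97.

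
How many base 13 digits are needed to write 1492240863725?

11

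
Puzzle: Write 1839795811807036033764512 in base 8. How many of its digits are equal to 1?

1839795811807036033764512 in base 8 is 605457037426350271370106240.
The digit 1 appears 2 times.

2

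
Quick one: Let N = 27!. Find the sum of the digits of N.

108

27! = 10888869450418352160768000000
Sum of its 29 digits: 108.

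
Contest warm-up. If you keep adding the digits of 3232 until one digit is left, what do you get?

3+2+3+2 = 10
1+0 = 1

1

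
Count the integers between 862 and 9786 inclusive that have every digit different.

4574

The integers in [862, 9786] that have every digit different: 862, 863, 864, 865, 867, 869, …, 9785, 9786.
4574 qualify.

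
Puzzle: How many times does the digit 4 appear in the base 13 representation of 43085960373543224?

43085960373543224 in base 13 is AC3447824BA7877.
The digit 4 appears 3 times.

3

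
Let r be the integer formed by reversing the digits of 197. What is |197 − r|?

Reverse of 197 is 791.
|197 − 791| = 594

594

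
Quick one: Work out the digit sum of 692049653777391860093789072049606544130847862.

214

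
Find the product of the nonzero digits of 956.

270

9×5×6 = 270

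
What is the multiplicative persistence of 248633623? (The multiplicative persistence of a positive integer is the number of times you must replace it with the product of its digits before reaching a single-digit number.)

248633623 → 124416 → 192 → 18 → 8 (4 steps)

4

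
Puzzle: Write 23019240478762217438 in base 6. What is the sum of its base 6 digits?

63

23019240478762217438 in base 6 is 4505200354211511430222542.
Digit sum: 4+5+0+5+2+0+0+3+5+4+2+1+1+5+1+1+4+3+0+2+2+2+5+4+2 = 63.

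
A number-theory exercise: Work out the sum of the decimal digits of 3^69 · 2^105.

306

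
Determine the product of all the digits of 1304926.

1×3×0×4×9×2×6 = 0

0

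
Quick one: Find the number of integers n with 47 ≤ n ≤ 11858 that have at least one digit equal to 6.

3944

The integers in [47, 11858] that have at least one digit equal to 6: 56, 60, 61, 62, 63, 64, …, 11846, 11856.
3944 qualify.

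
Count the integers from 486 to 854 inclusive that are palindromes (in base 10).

36

The integers in [486, 854] that are palindromes (in base 10): 494, 505, 515, 525, 535, 545, …, 838, 848.
36 qualify.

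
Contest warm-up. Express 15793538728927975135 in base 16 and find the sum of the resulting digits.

15793538728927975135 in base 16 is DB2DEBCBD42056DF.
Digit sum: 13+11+2+13+14+11+12+11+13+4+2+0+5+6+13+15 = 145.

145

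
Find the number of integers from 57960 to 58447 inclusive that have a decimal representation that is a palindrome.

The integers in [57960, 58447] that have a decimal representation that is a palindrome: 57975, 58085, 58185, 58285, 58385.
5 qualify.

5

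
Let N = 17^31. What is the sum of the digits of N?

170

17^31 = 139288917338851014461418017489467720433
Sum of its 39 digits: 170.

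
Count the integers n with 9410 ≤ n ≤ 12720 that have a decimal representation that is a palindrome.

The integers in [9410, 12720] that have a decimal representation that is a palindrome: 9449, 9559, 9669, 9779, 9889, 9999, …, 12521, 12621.
33 qualify.

33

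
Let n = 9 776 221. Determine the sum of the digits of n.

34

9+7+7+6+2+2+1 = 34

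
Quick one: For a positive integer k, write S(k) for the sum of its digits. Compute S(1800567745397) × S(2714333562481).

S(1800567745397) = 1+8+0+0+5+6+7+7+4+5+3+9+7 = 62.
S(2714333562481) = 2+7+1+4+3+3+3+5+6+2+4+8+1 = 49.
62 · 49 = 3038.

3038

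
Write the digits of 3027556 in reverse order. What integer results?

6557203

Reversing 3027556 gives 6557203.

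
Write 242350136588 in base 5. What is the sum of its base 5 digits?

40

242350136588 in base 5 is 12432313113332323.
Digit sum: 1+2+4+3+2+3+1+3+1+1+3+3+3+2+3+2+3 = 40.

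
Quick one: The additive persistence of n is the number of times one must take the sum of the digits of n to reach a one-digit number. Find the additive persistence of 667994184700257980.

3

667994184700257980 → 92 → 11 → 2 (3 steps)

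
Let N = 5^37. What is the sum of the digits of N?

5^37 = 72759576141834259033203125
Sum of its 26 digits: 104.

104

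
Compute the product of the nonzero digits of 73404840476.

1806336

7×3×4×4×8×4×4×7×6 = 1806336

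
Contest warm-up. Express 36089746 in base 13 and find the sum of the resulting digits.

46

36089746 in base 13 is 7627AA4.
Digit sum: 7+6+2+7+10+10+4 = 46.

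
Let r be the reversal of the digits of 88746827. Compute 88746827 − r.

Reverse of 88746827 is 72864788.
88746827 − 72864788 = 15882039

15882039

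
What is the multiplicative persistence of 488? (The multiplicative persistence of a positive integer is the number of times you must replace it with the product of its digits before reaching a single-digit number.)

3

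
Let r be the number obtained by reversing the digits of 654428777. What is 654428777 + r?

Reverse of 654428777 is 777824456.
654428777 + 777824456 = 1432253233

1432253233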